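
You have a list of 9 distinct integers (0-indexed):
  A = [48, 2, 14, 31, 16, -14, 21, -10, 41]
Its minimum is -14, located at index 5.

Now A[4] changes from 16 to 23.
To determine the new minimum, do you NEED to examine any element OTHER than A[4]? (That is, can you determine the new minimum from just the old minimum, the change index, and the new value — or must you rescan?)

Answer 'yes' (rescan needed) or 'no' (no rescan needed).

Answer: no

Derivation:
Old min = -14 at index 5
Change at index 4: 16 -> 23
Index 4 was NOT the min. New min = min(-14, 23). No rescan of other elements needed.
Needs rescan: no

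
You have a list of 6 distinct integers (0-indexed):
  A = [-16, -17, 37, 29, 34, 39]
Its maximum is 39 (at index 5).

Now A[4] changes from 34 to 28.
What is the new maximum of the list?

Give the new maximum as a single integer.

Answer: 39

Derivation:
Old max = 39 (at index 5)
Change: A[4] 34 -> 28
Changed element was NOT the old max.
  New max = max(old_max, new_val) = max(39, 28) = 39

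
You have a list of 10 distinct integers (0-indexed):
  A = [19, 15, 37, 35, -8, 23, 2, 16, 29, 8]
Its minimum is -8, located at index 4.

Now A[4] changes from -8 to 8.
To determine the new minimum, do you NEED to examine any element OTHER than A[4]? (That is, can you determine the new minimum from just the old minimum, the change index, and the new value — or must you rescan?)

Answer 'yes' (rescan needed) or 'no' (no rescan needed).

Old min = -8 at index 4
Change at index 4: -8 -> 8
Index 4 WAS the min and new value 8 > old min -8. Must rescan other elements to find the new min.
Needs rescan: yes

Answer: yes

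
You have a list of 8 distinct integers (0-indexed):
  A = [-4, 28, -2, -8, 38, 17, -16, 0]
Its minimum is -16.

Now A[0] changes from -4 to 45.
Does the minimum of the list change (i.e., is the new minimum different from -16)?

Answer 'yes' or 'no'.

Old min = -16
Change: A[0] -4 -> 45
Changed element was NOT the min; min changes only if 45 < -16.
New min = -16; changed? no

Answer: no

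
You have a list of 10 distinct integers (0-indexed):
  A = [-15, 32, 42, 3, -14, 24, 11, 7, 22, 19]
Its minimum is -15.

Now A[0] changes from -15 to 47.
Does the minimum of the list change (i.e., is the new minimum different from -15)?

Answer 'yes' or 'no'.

Answer: yes

Derivation:
Old min = -15
Change: A[0] -15 -> 47
Changed element was the min; new min must be rechecked.
New min = -14; changed? yes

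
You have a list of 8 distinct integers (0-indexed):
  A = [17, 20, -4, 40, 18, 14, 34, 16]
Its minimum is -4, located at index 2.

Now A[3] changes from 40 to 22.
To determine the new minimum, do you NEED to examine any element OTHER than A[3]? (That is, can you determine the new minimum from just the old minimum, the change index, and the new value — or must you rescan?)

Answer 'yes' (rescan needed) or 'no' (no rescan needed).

Old min = -4 at index 2
Change at index 3: 40 -> 22
Index 3 was NOT the min. New min = min(-4, 22). No rescan of other elements needed.
Needs rescan: no

Answer: no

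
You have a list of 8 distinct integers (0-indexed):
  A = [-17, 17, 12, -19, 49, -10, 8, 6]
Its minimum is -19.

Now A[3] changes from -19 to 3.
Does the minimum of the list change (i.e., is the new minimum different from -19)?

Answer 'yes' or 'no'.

Old min = -19
Change: A[3] -19 -> 3
Changed element was the min; new min must be rechecked.
New min = -17; changed? yes

Answer: yes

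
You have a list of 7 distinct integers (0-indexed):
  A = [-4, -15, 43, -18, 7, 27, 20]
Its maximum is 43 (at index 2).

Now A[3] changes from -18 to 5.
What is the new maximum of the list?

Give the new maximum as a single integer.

Old max = 43 (at index 2)
Change: A[3] -18 -> 5
Changed element was NOT the old max.
  New max = max(old_max, new_val) = max(43, 5) = 43

Answer: 43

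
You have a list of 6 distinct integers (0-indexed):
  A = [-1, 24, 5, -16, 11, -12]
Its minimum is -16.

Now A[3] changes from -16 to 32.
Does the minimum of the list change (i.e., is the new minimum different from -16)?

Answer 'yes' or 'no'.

Answer: yes

Derivation:
Old min = -16
Change: A[3] -16 -> 32
Changed element was the min; new min must be rechecked.
New min = -12; changed? yes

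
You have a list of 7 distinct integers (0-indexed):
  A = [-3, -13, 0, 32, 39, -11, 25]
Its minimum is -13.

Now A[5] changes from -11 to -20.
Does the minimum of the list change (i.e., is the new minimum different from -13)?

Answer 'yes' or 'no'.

Answer: yes

Derivation:
Old min = -13
Change: A[5] -11 -> -20
Changed element was NOT the min; min changes only if -20 < -13.
New min = -20; changed? yes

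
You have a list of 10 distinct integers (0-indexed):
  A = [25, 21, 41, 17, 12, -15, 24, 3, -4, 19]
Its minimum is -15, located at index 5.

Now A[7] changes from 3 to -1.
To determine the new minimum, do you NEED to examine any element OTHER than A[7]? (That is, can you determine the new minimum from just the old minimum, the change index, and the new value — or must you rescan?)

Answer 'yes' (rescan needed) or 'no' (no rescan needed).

Answer: no

Derivation:
Old min = -15 at index 5
Change at index 7: 3 -> -1
Index 7 was NOT the min. New min = min(-15, -1). No rescan of other elements needed.
Needs rescan: no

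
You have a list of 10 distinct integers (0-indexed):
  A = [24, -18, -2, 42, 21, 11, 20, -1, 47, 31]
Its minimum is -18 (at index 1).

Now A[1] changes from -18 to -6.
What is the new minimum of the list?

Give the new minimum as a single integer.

Answer: -6

Derivation:
Old min = -18 (at index 1)
Change: A[1] -18 -> -6
Changed element WAS the min. Need to check: is -6 still <= all others?
  Min of remaining elements: -2
  New min = min(-6, -2) = -6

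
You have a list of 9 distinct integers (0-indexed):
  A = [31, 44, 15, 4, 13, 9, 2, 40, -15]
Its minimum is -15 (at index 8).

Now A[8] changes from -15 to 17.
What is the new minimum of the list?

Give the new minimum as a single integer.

Old min = -15 (at index 8)
Change: A[8] -15 -> 17
Changed element WAS the min. Need to check: is 17 still <= all others?
  Min of remaining elements: 2
  New min = min(17, 2) = 2

Answer: 2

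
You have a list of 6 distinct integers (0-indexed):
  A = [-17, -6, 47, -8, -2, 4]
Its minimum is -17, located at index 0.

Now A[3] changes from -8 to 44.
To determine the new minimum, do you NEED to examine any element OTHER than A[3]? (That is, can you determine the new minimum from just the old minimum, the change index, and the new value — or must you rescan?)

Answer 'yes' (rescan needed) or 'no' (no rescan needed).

Old min = -17 at index 0
Change at index 3: -8 -> 44
Index 3 was NOT the min. New min = min(-17, 44). No rescan of other elements needed.
Needs rescan: no

Answer: no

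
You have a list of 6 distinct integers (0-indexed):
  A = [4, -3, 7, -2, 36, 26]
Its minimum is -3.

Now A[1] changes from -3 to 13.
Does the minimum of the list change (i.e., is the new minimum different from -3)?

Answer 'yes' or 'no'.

Old min = -3
Change: A[1] -3 -> 13
Changed element was the min; new min must be rechecked.
New min = -2; changed? yes

Answer: yes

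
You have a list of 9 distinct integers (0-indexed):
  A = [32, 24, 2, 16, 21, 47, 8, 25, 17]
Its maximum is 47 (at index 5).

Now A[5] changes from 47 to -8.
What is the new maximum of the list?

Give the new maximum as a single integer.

Old max = 47 (at index 5)
Change: A[5] 47 -> -8
Changed element WAS the max -> may need rescan.
  Max of remaining elements: 32
  New max = max(-8, 32) = 32

Answer: 32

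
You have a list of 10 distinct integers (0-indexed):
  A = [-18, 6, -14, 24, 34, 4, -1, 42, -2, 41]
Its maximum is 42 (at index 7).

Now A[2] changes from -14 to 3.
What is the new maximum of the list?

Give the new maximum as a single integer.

Old max = 42 (at index 7)
Change: A[2] -14 -> 3
Changed element was NOT the old max.
  New max = max(old_max, new_val) = max(42, 3) = 42

Answer: 42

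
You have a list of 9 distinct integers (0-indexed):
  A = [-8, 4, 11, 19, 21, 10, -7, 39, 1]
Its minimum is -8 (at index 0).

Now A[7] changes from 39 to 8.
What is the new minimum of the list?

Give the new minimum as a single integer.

Answer: -8

Derivation:
Old min = -8 (at index 0)
Change: A[7] 39 -> 8
Changed element was NOT the old min.
  New min = min(old_min, new_val) = min(-8, 8) = -8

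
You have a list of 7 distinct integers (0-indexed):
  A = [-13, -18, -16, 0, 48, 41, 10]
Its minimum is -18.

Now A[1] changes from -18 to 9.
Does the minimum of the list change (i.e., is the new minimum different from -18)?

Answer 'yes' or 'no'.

Old min = -18
Change: A[1] -18 -> 9
Changed element was the min; new min must be rechecked.
New min = -16; changed? yes

Answer: yes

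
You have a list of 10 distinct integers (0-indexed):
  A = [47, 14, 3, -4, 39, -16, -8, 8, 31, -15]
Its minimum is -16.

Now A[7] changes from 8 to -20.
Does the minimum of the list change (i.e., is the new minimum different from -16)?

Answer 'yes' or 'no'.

Answer: yes

Derivation:
Old min = -16
Change: A[7] 8 -> -20
Changed element was NOT the min; min changes only if -20 < -16.
New min = -20; changed? yes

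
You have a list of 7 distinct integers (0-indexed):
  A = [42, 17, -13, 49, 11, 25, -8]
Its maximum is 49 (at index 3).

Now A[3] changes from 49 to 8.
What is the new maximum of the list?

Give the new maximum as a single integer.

Old max = 49 (at index 3)
Change: A[3] 49 -> 8
Changed element WAS the max -> may need rescan.
  Max of remaining elements: 42
  New max = max(8, 42) = 42

Answer: 42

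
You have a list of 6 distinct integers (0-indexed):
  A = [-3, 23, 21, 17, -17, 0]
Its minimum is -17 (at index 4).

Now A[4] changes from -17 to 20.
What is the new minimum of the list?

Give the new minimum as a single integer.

Answer: -3

Derivation:
Old min = -17 (at index 4)
Change: A[4] -17 -> 20
Changed element WAS the min. Need to check: is 20 still <= all others?
  Min of remaining elements: -3
  New min = min(20, -3) = -3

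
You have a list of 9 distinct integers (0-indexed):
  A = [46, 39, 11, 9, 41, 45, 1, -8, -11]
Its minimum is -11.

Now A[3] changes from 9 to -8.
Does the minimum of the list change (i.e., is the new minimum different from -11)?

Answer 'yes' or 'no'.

Answer: no

Derivation:
Old min = -11
Change: A[3] 9 -> -8
Changed element was NOT the min; min changes only if -8 < -11.
New min = -11; changed? no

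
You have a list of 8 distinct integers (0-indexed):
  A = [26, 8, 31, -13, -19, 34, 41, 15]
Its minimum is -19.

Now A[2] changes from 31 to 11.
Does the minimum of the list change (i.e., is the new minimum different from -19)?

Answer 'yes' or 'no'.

Old min = -19
Change: A[2] 31 -> 11
Changed element was NOT the min; min changes only if 11 < -19.
New min = -19; changed? no

Answer: no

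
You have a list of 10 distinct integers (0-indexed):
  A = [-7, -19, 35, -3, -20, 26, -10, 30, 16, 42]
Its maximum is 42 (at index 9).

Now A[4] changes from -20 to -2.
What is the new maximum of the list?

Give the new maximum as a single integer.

Old max = 42 (at index 9)
Change: A[4] -20 -> -2
Changed element was NOT the old max.
  New max = max(old_max, new_val) = max(42, -2) = 42

Answer: 42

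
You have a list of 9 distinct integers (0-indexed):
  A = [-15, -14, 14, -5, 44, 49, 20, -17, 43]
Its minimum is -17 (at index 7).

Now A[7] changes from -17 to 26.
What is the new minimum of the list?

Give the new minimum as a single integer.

Answer: -15

Derivation:
Old min = -17 (at index 7)
Change: A[7] -17 -> 26
Changed element WAS the min. Need to check: is 26 still <= all others?
  Min of remaining elements: -15
  New min = min(26, -15) = -15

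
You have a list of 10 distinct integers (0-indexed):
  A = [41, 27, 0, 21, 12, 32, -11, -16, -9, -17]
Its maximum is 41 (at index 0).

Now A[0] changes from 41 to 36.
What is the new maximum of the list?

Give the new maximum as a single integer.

Answer: 36

Derivation:
Old max = 41 (at index 0)
Change: A[0] 41 -> 36
Changed element WAS the max -> may need rescan.
  Max of remaining elements: 32
  New max = max(36, 32) = 36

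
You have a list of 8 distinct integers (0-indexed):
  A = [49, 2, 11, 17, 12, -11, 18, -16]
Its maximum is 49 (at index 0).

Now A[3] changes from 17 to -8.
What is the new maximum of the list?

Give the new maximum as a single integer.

Old max = 49 (at index 0)
Change: A[3] 17 -> -8
Changed element was NOT the old max.
  New max = max(old_max, new_val) = max(49, -8) = 49

Answer: 49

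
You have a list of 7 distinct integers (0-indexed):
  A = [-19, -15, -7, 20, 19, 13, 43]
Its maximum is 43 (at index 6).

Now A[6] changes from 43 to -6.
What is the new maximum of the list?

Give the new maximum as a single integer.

Answer: 20

Derivation:
Old max = 43 (at index 6)
Change: A[6] 43 -> -6
Changed element WAS the max -> may need rescan.
  Max of remaining elements: 20
  New max = max(-6, 20) = 20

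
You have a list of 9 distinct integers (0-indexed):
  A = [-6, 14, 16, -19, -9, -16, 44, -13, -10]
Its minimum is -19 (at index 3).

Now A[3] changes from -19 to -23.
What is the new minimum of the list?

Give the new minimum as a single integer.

Old min = -19 (at index 3)
Change: A[3] -19 -> -23
Changed element WAS the min. Need to check: is -23 still <= all others?
  Min of remaining elements: -16
  New min = min(-23, -16) = -23

Answer: -23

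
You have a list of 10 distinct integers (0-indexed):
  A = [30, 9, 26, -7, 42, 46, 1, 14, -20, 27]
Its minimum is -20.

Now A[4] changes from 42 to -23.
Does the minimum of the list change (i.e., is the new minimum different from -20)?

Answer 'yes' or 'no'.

Old min = -20
Change: A[4] 42 -> -23
Changed element was NOT the min; min changes only if -23 < -20.
New min = -23; changed? yes

Answer: yes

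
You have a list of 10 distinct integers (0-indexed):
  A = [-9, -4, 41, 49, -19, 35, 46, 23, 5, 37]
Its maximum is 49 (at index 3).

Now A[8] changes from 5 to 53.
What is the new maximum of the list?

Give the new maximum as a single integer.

Answer: 53

Derivation:
Old max = 49 (at index 3)
Change: A[8] 5 -> 53
Changed element was NOT the old max.
  New max = max(old_max, new_val) = max(49, 53) = 53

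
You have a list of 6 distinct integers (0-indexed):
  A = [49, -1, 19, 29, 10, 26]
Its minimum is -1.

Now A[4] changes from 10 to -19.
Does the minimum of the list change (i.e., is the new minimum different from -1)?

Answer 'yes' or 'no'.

Answer: yes

Derivation:
Old min = -1
Change: A[4] 10 -> -19
Changed element was NOT the min; min changes only if -19 < -1.
New min = -19; changed? yes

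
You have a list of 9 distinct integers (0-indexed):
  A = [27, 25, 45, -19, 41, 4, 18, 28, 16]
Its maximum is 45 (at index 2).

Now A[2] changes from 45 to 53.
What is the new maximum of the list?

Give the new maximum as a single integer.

Old max = 45 (at index 2)
Change: A[2] 45 -> 53
Changed element WAS the max -> may need rescan.
  Max of remaining elements: 41
  New max = max(53, 41) = 53

Answer: 53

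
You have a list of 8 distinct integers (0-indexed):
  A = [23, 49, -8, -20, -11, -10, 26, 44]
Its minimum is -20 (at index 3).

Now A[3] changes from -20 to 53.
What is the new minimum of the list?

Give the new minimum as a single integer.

Answer: -11

Derivation:
Old min = -20 (at index 3)
Change: A[3] -20 -> 53
Changed element WAS the min. Need to check: is 53 still <= all others?
  Min of remaining elements: -11
  New min = min(53, -11) = -11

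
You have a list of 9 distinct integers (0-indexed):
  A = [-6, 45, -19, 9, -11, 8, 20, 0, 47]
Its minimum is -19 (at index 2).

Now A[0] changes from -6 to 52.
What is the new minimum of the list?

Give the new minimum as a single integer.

Old min = -19 (at index 2)
Change: A[0] -6 -> 52
Changed element was NOT the old min.
  New min = min(old_min, new_val) = min(-19, 52) = -19

Answer: -19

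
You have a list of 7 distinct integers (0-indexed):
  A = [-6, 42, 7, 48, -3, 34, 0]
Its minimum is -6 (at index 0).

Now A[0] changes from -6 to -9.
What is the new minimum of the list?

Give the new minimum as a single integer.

Answer: -9

Derivation:
Old min = -6 (at index 0)
Change: A[0] -6 -> -9
Changed element WAS the min. Need to check: is -9 still <= all others?
  Min of remaining elements: -3
  New min = min(-9, -3) = -9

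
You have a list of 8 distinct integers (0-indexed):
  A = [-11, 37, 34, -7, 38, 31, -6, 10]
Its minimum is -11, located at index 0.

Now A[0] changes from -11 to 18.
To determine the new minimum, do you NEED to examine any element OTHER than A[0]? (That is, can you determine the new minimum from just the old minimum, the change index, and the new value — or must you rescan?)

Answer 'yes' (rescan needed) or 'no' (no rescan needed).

Answer: yes

Derivation:
Old min = -11 at index 0
Change at index 0: -11 -> 18
Index 0 WAS the min and new value 18 > old min -11. Must rescan other elements to find the new min.
Needs rescan: yes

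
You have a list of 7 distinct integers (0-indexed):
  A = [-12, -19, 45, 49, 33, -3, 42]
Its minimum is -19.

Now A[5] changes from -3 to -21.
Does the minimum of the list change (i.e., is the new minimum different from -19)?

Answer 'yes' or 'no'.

Old min = -19
Change: A[5] -3 -> -21
Changed element was NOT the min; min changes only if -21 < -19.
New min = -21; changed? yes

Answer: yes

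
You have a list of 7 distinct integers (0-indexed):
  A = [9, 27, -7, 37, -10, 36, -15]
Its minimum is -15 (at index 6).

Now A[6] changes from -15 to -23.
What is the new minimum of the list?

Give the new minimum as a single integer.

Old min = -15 (at index 6)
Change: A[6] -15 -> -23
Changed element WAS the min. Need to check: is -23 still <= all others?
  Min of remaining elements: -10
  New min = min(-23, -10) = -23

Answer: -23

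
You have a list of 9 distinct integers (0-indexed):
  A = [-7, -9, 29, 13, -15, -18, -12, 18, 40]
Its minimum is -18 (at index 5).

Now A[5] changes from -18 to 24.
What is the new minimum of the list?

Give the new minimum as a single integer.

Answer: -15

Derivation:
Old min = -18 (at index 5)
Change: A[5] -18 -> 24
Changed element WAS the min. Need to check: is 24 still <= all others?
  Min of remaining elements: -15
  New min = min(24, -15) = -15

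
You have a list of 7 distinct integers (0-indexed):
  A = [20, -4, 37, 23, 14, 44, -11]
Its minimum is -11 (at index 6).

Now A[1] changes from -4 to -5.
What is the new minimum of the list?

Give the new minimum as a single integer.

Old min = -11 (at index 6)
Change: A[1] -4 -> -5
Changed element was NOT the old min.
  New min = min(old_min, new_val) = min(-11, -5) = -11

Answer: -11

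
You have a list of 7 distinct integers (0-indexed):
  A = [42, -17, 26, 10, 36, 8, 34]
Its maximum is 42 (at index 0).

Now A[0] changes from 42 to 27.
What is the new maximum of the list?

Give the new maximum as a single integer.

Answer: 36

Derivation:
Old max = 42 (at index 0)
Change: A[0] 42 -> 27
Changed element WAS the max -> may need rescan.
  Max of remaining elements: 36
  New max = max(27, 36) = 36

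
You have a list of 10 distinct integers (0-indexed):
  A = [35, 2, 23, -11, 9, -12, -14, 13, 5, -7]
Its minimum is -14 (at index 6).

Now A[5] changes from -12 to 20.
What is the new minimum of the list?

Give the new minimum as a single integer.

Old min = -14 (at index 6)
Change: A[5] -12 -> 20
Changed element was NOT the old min.
  New min = min(old_min, new_val) = min(-14, 20) = -14

Answer: -14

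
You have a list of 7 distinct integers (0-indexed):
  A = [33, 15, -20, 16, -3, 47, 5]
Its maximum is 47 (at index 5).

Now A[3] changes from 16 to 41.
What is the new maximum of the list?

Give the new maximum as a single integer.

Answer: 47

Derivation:
Old max = 47 (at index 5)
Change: A[3] 16 -> 41
Changed element was NOT the old max.
  New max = max(old_max, new_val) = max(47, 41) = 47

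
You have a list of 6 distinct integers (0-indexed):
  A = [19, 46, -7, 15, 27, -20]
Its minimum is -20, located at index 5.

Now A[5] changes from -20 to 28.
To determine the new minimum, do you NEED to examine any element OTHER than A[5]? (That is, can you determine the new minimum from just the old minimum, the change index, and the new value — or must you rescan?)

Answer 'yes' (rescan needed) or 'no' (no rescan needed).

Answer: yes

Derivation:
Old min = -20 at index 5
Change at index 5: -20 -> 28
Index 5 WAS the min and new value 28 > old min -20. Must rescan other elements to find the new min.
Needs rescan: yes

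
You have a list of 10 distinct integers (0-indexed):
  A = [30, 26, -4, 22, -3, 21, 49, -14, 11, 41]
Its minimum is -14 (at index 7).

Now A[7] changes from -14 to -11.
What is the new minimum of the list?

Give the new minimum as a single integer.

Old min = -14 (at index 7)
Change: A[7] -14 -> -11
Changed element WAS the min. Need to check: is -11 still <= all others?
  Min of remaining elements: -4
  New min = min(-11, -4) = -11

Answer: -11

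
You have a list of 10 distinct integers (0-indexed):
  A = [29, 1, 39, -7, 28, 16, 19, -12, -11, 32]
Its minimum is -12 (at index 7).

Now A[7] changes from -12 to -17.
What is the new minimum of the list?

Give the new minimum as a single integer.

Answer: -17

Derivation:
Old min = -12 (at index 7)
Change: A[7] -12 -> -17
Changed element WAS the min. Need to check: is -17 still <= all others?
  Min of remaining elements: -11
  New min = min(-17, -11) = -17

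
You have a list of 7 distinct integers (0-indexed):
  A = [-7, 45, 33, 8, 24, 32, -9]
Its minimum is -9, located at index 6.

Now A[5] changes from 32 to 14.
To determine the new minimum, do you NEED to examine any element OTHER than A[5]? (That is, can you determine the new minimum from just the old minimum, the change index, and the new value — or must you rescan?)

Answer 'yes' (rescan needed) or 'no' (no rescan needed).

Answer: no

Derivation:
Old min = -9 at index 6
Change at index 5: 32 -> 14
Index 5 was NOT the min. New min = min(-9, 14). No rescan of other elements needed.
Needs rescan: no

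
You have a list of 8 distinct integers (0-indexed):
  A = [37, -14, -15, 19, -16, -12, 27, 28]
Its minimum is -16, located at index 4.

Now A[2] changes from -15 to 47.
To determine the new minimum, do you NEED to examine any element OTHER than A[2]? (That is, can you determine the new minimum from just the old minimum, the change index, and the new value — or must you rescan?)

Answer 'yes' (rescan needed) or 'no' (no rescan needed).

Answer: no

Derivation:
Old min = -16 at index 4
Change at index 2: -15 -> 47
Index 2 was NOT the min. New min = min(-16, 47). No rescan of other elements needed.
Needs rescan: no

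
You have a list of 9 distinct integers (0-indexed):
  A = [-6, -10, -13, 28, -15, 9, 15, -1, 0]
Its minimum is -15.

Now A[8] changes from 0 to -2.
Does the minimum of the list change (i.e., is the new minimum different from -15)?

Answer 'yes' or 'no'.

Answer: no

Derivation:
Old min = -15
Change: A[8] 0 -> -2
Changed element was NOT the min; min changes only if -2 < -15.
New min = -15; changed? no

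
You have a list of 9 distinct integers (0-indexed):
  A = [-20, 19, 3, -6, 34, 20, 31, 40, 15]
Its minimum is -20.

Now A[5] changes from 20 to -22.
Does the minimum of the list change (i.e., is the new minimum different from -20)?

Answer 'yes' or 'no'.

Answer: yes

Derivation:
Old min = -20
Change: A[5] 20 -> -22
Changed element was NOT the min; min changes only if -22 < -20.
New min = -22; changed? yes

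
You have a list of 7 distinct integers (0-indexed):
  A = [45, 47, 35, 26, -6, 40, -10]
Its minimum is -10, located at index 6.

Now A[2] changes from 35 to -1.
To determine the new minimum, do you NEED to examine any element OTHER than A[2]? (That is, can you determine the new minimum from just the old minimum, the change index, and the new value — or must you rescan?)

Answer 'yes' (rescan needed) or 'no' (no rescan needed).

Answer: no

Derivation:
Old min = -10 at index 6
Change at index 2: 35 -> -1
Index 2 was NOT the min. New min = min(-10, -1). No rescan of other elements needed.
Needs rescan: no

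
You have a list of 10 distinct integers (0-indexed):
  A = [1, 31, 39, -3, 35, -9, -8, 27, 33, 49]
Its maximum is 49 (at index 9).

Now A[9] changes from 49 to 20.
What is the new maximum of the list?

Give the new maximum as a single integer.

Answer: 39

Derivation:
Old max = 49 (at index 9)
Change: A[9] 49 -> 20
Changed element WAS the max -> may need rescan.
  Max of remaining elements: 39
  New max = max(20, 39) = 39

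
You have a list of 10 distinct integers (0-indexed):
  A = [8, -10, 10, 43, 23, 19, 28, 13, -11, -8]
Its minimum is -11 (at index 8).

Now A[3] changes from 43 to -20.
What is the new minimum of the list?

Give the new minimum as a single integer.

Old min = -11 (at index 8)
Change: A[3] 43 -> -20
Changed element was NOT the old min.
  New min = min(old_min, new_val) = min(-11, -20) = -20

Answer: -20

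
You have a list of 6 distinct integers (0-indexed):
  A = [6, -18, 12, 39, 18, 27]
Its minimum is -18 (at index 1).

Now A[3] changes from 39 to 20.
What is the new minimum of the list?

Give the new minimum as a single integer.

Answer: -18

Derivation:
Old min = -18 (at index 1)
Change: A[3] 39 -> 20
Changed element was NOT the old min.
  New min = min(old_min, new_val) = min(-18, 20) = -18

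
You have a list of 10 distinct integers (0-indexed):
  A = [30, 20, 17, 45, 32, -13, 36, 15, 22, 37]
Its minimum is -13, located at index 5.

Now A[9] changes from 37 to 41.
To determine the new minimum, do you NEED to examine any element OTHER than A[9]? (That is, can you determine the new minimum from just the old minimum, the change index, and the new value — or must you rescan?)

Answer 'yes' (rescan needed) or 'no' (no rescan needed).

Answer: no

Derivation:
Old min = -13 at index 5
Change at index 9: 37 -> 41
Index 9 was NOT the min. New min = min(-13, 41). No rescan of other elements needed.
Needs rescan: no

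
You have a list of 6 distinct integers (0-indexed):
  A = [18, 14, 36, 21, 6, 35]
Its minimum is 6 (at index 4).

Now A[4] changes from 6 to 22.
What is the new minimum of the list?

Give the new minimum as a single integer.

Answer: 14

Derivation:
Old min = 6 (at index 4)
Change: A[4] 6 -> 22
Changed element WAS the min. Need to check: is 22 still <= all others?
  Min of remaining elements: 14
  New min = min(22, 14) = 14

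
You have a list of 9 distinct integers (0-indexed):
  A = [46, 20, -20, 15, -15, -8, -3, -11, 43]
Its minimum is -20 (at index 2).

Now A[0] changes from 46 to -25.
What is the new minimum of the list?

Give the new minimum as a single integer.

Old min = -20 (at index 2)
Change: A[0] 46 -> -25
Changed element was NOT the old min.
  New min = min(old_min, new_val) = min(-20, -25) = -25

Answer: -25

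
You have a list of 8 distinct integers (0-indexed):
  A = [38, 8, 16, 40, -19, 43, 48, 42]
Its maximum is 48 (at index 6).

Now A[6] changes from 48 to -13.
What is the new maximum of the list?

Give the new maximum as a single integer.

Answer: 43

Derivation:
Old max = 48 (at index 6)
Change: A[6] 48 -> -13
Changed element WAS the max -> may need rescan.
  Max of remaining elements: 43
  New max = max(-13, 43) = 43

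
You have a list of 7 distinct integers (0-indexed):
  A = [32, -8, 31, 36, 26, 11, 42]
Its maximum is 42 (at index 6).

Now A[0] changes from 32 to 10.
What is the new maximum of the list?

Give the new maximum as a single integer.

Answer: 42

Derivation:
Old max = 42 (at index 6)
Change: A[0] 32 -> 10
Changed element was NOT the old max.
  New max = max(old_max, new_val) = max(42, 10) = 42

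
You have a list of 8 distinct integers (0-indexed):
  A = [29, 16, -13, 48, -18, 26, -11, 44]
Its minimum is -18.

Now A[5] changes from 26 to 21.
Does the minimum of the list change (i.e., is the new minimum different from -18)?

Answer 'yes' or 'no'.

Old min = -18
Change: A[5] 26 -> 21
Changed element was NOT the min; min changes only if 21 < -18.
New min = -18; changed? no

Answer: no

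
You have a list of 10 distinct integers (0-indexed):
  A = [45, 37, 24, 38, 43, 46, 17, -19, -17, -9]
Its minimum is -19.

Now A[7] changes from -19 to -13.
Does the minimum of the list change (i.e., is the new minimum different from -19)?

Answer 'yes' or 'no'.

Old min = -19
Change: A[7] -19 -> -13
Changed element was the min; new min must be rechecked.
New min = -17; changed? yes

Answer: yes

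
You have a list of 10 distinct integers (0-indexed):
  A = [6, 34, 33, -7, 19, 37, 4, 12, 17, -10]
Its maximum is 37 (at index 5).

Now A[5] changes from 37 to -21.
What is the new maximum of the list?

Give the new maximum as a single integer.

Answer: 34

Derivation:
Old max = 37 (at index 5)
Change: A[5] 37 -> -21
Changed element WAS the max -> may need rescan.
  Max of remaining elements: 34
  New max = max(-21, 34) = 34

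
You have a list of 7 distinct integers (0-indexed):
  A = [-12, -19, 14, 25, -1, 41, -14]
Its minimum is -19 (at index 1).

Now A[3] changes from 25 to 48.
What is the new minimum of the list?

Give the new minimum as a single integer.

Answer: -19

Derivation:
Old min = -19 (at index 1)
Change: A[3] 25 -> 48
Changed element was NOT the old min.
  New min = min(old_min, new_val) = min(-19, 48) = -19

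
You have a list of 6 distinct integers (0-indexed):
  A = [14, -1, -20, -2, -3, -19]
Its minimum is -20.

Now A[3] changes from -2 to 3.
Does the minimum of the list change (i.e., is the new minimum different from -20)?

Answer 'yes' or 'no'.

Answer: no

Derivation:
Old min = -20
Change: A[3] -2 -> 3
Changed element was NOT the min; min changes only if 3 < -20.
New min = -20; changed? no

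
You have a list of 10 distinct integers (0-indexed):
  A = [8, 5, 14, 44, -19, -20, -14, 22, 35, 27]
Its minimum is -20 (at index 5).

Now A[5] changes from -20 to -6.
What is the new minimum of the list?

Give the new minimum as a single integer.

Answer: -19

Derivation:
Old min = -20 (at index 5)
Change: A[5] -20 -> -6
Changed element WAS the min. Need to check: is -6 still <= all others?
  Min of remaining elements: -19
  New min = min(-6, -19) = -19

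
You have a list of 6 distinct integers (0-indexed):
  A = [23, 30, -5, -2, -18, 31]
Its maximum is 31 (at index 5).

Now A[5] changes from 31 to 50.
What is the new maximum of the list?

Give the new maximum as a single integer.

Old max = 31 (at index 5)
Change: A[5] 31 -> 50
Changed element WAS the max -> may need rescan.
  Max of remaining elements: 30
  New max = max(50, 30) = 50

Answer: 50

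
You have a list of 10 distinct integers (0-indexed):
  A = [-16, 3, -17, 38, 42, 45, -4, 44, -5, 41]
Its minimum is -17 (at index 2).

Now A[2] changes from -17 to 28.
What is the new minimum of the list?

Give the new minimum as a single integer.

Answer: -16

Derivation:
Old min = -17 (at index 2)
Change: A[2] -17 -> 28
Changed element WAS the min. Need to check: is 28 still <= all others?
  Min of remaining elements: -16
  New min = min(28, -16) = -16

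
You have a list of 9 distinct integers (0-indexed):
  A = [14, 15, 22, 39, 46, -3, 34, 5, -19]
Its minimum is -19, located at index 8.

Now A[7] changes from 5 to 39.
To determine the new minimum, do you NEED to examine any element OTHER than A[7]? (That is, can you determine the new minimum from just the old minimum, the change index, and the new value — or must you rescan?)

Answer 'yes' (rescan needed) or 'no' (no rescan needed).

Answer: no

Derivation:
Old min = -19 at index 8
Change at index 7: 5 -> 39
Index 7 was NOT the min. New min = min(-19, 39). No rescan of other elements needed.
Needs rescan: no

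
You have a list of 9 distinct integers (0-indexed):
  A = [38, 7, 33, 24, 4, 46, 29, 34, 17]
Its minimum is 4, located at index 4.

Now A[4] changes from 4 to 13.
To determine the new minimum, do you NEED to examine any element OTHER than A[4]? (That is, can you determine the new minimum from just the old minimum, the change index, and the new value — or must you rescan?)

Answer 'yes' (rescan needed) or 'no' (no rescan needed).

Answer: yes

Derivation:
Old min = 4 at index 4
Change at index 4: 4 -> 13
Index 4 WAS the min and new value 13 > old min 4. Must rescan other elements to find the new min.
Needs rescan: yes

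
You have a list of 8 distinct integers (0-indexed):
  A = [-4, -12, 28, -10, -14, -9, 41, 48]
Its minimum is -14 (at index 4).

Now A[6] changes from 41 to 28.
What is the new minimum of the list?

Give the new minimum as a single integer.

Answer: -14

Derivation:
Old min = -14 (at index 4)
Change: A[6] 41 -> 28
Changed element was NOT the old min.
  New min = min(old_min, new_val) = min(-14, 28) = -14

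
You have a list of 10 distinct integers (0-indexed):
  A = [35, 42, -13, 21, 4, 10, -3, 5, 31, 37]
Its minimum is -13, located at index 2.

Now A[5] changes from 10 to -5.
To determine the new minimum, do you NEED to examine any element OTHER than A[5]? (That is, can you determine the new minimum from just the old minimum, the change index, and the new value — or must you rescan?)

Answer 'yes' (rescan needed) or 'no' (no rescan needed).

Answer: no

Derivation:
Old min = -13 at index 2
Change at index 5: 10 -> -5
Index 5 was NOT the min. New min = min(-13, -5). No rescan of other elements needed.
Needs rescan: no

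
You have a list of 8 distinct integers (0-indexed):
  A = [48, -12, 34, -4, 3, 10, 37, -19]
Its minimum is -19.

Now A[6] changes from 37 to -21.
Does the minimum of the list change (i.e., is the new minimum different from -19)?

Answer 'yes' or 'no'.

Old min = -19
Change: A[6] 37 -> -21
Changed element was NOT the min; min changes only if -21 < -19.
New min = -21; changed? yes

Answer: yes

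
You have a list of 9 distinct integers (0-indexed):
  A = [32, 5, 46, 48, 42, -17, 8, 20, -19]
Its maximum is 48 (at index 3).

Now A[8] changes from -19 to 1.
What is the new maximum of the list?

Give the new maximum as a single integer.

Answer: 48

Derivation:
Old max = 48 (at index 3)
Change: A[8] -19 -> 1
Changed element was NOT the old max.
  New max = max(old_max, new_val) = max(48, 1) = 48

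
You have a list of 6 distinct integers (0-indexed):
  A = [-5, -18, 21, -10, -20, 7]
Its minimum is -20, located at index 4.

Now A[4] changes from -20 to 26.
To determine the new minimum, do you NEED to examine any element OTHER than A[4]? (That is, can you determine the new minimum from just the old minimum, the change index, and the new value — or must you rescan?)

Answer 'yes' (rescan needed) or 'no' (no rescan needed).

Answer: yes

Derivation:
Old min = -20 at index 4
Change at index 4: -20 -> 26
Index 4 WAS the min and new value 26 > old min -20. Must rescan other elements to find the new min.
Needs rescan: yes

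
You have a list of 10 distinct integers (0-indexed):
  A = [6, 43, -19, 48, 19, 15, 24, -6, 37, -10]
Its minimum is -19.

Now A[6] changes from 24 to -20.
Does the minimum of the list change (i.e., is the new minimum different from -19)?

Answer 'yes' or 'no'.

Old min = -19
Change: A[6] 24 -> -20
Changed element was NOT the min; min changes only if -20 < -19.
New min = -20; changed? yes

Answer: yes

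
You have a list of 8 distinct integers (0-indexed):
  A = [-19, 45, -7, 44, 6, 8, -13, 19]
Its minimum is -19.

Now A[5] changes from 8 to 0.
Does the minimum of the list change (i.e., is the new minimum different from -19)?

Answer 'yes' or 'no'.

Old min = -19
Change: A[5] 8 -> 0
Changed element was NOT the min; min changes only if 0 < -19.
New min = -19; changed? no

Answer: no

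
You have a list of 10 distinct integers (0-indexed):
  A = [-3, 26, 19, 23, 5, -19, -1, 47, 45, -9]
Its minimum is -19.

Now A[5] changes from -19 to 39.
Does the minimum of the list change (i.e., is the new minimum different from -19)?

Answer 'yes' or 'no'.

Old min = -19
Change: A[5] -19 -> 39
Changed element was the min; new min must be rechecked.
New min = -9; changed? yes

Answer: yes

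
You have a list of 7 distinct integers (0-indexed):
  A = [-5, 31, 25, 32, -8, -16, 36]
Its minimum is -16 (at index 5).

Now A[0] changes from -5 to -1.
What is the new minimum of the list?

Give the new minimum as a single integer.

Old min = -16 (at index 5)
Change: A[0] -5 -> -1
Changed element was NOT the old min.
  New min = min(old_min, new_val) = min(-16, -1) = -16

Answer: -16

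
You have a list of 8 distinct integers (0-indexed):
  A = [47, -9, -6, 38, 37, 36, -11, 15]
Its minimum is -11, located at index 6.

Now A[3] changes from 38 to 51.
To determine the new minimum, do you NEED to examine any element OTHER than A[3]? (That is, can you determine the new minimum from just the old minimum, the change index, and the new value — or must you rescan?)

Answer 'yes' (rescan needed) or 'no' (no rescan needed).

Old min = -11 at index 6
Change at index 3: 38 -> 51
Index 3 was NOT the min. New min = min(-11, 51). No rescan of other elements needed.
Needs rescan: no

Answer: no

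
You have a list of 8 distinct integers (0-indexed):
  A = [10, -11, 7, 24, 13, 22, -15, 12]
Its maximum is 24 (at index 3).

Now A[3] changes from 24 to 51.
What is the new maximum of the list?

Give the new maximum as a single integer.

Old max = 24 (at index 3)
Change: A[3] 24 -> 51
Changed element WAS the max -> may need rescan.
  Max of remaining elements: 22
  New max = max(51, 22) = 51

Answer: 51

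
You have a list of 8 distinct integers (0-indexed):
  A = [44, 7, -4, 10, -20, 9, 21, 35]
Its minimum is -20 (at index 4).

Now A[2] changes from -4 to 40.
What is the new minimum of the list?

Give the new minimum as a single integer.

Old min = -20 (at index 4)
Change: A[2] -4 -> 40
Changed element was NOT the old min.
  New min = min(old_min, new_val) = min(-20, 40) = -20

Answer: -20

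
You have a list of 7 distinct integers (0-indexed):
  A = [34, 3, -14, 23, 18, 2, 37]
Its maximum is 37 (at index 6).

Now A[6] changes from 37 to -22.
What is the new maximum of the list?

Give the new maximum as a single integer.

Old max = 37 (at index 6)
Change: A[6] 37 -> -22
Changed element WAS the max -> may need rescan.
  Max of remaining elements: 34
  New max = max(-22, 34) = 34

Answer: 34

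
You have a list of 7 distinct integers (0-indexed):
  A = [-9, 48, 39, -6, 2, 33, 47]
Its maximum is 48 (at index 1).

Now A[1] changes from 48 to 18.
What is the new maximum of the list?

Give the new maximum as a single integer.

Old max = 48 (at index 1)
Change: A[1] 48 -> 18
Changed element WAS the max -> may need rescan.
  Max of remaining elements: 47
  New max = max(18, 47) = 47

Answer: 47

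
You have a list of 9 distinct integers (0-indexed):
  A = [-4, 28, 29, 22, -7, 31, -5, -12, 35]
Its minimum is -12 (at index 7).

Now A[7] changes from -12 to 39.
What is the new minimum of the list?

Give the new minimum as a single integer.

Old min = -12 (at index 7)
Change: A[7] -12 -> 39
Changed element WAS the min. Need to check: is 39 still <= all others?
  Min of remaining elements: -7
  New min = min(39, -7) = -7

Answer: -7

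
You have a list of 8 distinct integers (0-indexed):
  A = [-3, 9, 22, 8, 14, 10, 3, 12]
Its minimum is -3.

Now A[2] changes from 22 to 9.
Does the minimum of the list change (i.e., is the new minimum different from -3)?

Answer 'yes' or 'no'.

Answer: no

Derivation:
Old min = -3
Change: A[2] 22 -> 9
Changed element was NOT the min; min changes only if 9 < -3.
New min = -3; changed? no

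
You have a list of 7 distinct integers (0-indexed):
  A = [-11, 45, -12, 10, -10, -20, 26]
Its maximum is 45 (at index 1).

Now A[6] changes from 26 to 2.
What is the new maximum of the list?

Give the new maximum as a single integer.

Answer: 45

Derivation:
Old max = 45 (at index 1)
Change: A[6] 26 -> 2
Changed element was NOT the old max.
  New max = max(old_max, new_val) = max(45, 2) = 45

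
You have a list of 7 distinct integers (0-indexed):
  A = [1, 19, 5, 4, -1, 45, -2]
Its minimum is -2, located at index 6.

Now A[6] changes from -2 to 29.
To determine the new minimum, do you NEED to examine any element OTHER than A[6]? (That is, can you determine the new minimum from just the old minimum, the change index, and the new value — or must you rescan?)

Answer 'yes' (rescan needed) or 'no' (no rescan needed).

Old min = -2 at index 6
Change at index 6: -2 -> 29
Index 6 WAS the min and new value 29 > old min -2. Must rescan other elements to find the new min.
Needs rescan: yes

Answer: yes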